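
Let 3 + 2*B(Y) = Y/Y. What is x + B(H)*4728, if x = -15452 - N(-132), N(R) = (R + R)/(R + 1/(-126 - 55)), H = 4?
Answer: -482208524/23893 ≈ -20182.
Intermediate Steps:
N(R) = 2*R/(-1/181 + R) (N(R) = (2*R)/(R + 1/(-181)) = (2*R)/(R - 1/181) = (2*R)/(-1/181 + R) = 2*R/(-1/181 + R))
B(Y) = -1 (B(Y) = -3/2 + (Y/Y)/2 = -3/2 + (1/2)*1 = -3/2 + 1/2 = -1)
x = -369242420/23893 (x = -15452 - 362*(-132)/(-1 + 181*(-132)) = -15452 - 362*(-132)/(-1 - 23892) = -15452 - 362*(-132)/(-23893) = -15452 - 362*(-132)*(-1)/23893 = -15452 - 1*47784/23893 = -15452 - 47784/23893 = -369242420/23893 ≈ -15454.)
x + B(H)*4728 = -369242420/23893 - 1*4728 = -369242420/23893 - 4728 = -482208524/23893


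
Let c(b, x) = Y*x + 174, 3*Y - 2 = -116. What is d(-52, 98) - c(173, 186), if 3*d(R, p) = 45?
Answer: 6909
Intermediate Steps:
Y = -38 (Y = ⅔ + (⅓)*(-116) = ⅔ - 116/3 = -38)
d(R, p) = 15 (d(R, p) = (⅓)*45 = 15)
c(b, x) = 174 - 38*x (c(b, x) = -38*x + 174 = 174 - 38*x)
d(-52, 98) - c(173, 186) = 15 - (174 - 38*186) = 15 - (174 - 7068) = 15 - 1*(-6894) = 15 + 6894 = 6909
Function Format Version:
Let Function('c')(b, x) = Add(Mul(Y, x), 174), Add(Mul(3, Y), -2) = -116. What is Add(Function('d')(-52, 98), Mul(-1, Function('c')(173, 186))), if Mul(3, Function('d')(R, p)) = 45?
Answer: 6909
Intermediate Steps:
Y = -38 (Y = Add(Rational(2, 3), Mul(Rational(1, 3), -116)) = Add(Rational(2, 3), Rational(-116, 3)) = -38)
Function('d')(R, p) = 15 (Function('d')(R, p) = Mul(Rational(1, 3), 45) = 15)
Function('c')(b, x) = Add(174, Mul(-38, x)) (Function('c')(b, x) = Add(Mul(-38, x), 174) = Add(174, Mul(-38, x)))
Add(Function('d')(-52, 98), Mul(-1, Function('c')(173, 186))) = Add(15, Mul(-1, Add(174, Mul(-38, 186)))) = Add(15, Mul(-1, Add(174, -7068))) = Add(15, Mul(-1, -6894)) = Add(15, 6894) = 6909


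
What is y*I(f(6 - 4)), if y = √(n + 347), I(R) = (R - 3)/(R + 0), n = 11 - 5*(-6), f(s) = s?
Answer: -√97 ≈ -9.8489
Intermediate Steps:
n = 41 (n = 11 + 30 = 41)
I(R) = (-3 + R)/R
y = 2*√97 (y = √(41 + 347) = √388 = 2*√97 ≈ 19.698)
y*I(f(6 - 4)) = (2*√97)*((-3 + (6 - 4))/(6 - 4)) = (2*√97)*((-3 + 2)/2) = (2*√97)*((½)*(-1)) = (2*√97)*(-½) = -√97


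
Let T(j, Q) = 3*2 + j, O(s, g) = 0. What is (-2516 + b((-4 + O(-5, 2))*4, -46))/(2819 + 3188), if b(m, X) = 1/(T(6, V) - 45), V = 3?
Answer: -83029/198231 ≈ -0.41885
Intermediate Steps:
T(j, Q) = 6 + j
b(m, X) = -1/33 (b(m, X) = 1/((6 + 6) - 45) = 1/(12 - 45) = 1/(-33) = -1/33)
(-2516 + b((-4 + O(-5, 2))*4, -46))/(2819 + 3188) = (-2516 - 1/33)/(2819 + 3188) = -83029/33/6007 = -83029/33*1/6007 = -83029/198231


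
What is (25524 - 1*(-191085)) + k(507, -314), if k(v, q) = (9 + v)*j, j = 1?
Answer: 217125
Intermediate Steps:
k(v, q) = 9 + v (k(v, q) = (9 + v)*1 = 9 + v)
(25524 - 1*(-191085)) + k(507, -314) = (25524 - 1*(-191085)) + (9 + 507) = (25524 + 191085) + 516 = 216609 + 516 = 217125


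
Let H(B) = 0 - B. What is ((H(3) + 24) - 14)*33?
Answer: 231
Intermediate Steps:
H(B) = -B
((H(3) + 24) - 14)*33 = ((-1*3 + 24) - 14)*33 = ((-3 + 24) - 14)*33 = (21 - 14)*33 = 7*33 = 231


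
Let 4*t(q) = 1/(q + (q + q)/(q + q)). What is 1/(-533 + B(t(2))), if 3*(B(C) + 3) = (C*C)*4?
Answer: -108/57887 ≈ -0.0018657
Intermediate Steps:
t(q) = 1/(4*(1 + q)) (t(q) = 1/(4*(q + (q + q)/(q + q))) = 1/(4*(q + (2*q)/((2*q)))) = 1/(4*(q + (2*q)*(1/(2*q)))) = 1/(4*(q + 1)) = 1/(4*(1 + q)))
B(C) = -3 + 4*C**2/3 (B(C) = -3 + ((C*C)*4)/3 = -3 + (C**2*4)/3 = -3 + (4*C**2)/3 = -3 + 4*C**2/3)
1/(-533 + B(t(2))) = 1/(-533 + (-3 + 4*(1/(4*(1 + 2)))**2/3)) = 1/(-533 + (-3 + 4*((1/4)/3)**2/3)) = 1/(-533 + (-3 + 4*((1/4)*(1/3))**2/3)) = 1/(-533 + (-3 + 4*(1/12)**2/3)) = 1/(-533 + (-3 + (4/3)*(1/144))) = 1/(-533 + (-3 + 1/108)) = 1/(-533 - 323/108) = 1/(-57887/108) = -108/57887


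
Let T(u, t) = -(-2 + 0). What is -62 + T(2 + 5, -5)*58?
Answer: 54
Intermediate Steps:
T(u, t) = 2 (T(u, t) = -1*(-2) = 2)
-62 + T(2 + 5, -5)*58 = -62 + 2*58 = -62 + 116 = 54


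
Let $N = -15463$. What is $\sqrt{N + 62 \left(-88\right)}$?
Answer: $i \sqrt{20919} \approx 144.63 i$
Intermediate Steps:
$\sqrt{N + 62 \left(-88\right)} = \sqrt{-15463 + 62 \left(-88\right)} = \sqrt{-15463 - 5456} = \sqrt{-20919} = i \sqrt{20919}$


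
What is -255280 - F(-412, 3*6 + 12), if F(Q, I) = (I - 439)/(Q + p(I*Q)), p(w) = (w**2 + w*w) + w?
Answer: -77994786539431/305526428 ≈ -2.5528e+5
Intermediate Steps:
p(w) = w + 2*w**2 (p(w) = (w**2 + w**2) + w = 2*w**2 + w = w + 2*w**2)
F(Q, I) = (-439 + I)/(Q + I*Q*(1 + 2*I*Q)) (F(Q, I) = (I - 439)/(Q + (I*Q)*(1 + 2*(I*Q))) = (-439 + I)/(Q + (I*Q)*(1 + 2*I*Q)) = (-439 + I)/(Q + I*Q*(1 + 2*I*Q)))
-255280 - F(-412, 3*6 + 12) = -255280 - (-439 + (3*6 + 12))/((-412)*(1 + (3*6 + 12)*(1 + 2*(3*6 + 12)*(-412)))) = -255280 - (-1)*(-439 + (18 + 12))/(412*(1 + (18 + 12)*(1 + 2*(18 + 12)*(-412)))) = -255280 - (-1)*(-439 + 30)/(412*(1 + 30*(1 + 2*30*(-412)))) = -255280 - (-1)*(-409)/(412*(1 + 30*(1 - 24720))) = -255280 - (-1)*(-409)/(412*(1 + 30*(-24719))) = -255280 - (-1)*(-409)/(412*(1 - 741570)) = -255280 - (-1)*(-409)/(412*(-741569)) = -255280 - (-1)*(-1)*(-409)/(412*741569) = -255280 - 1*(-409/305526428) = -255280 + 409/305526428 = -77994786539431/305526428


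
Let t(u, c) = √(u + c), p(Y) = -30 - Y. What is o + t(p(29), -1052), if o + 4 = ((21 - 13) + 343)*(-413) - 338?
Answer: -145305 + I*√1111 ≈ -1.4531e+5 + 33.332*I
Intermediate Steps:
t(u, c) = √(c + u)
o = -145305 (o = -4 + (((21 - 13) + 343)*(-413) - 338) = -4 + ((8 + 343)*(-413) - 338) = -4 + (351*(-413) - 338) = -4 + (-144963 - 338) = -4 - 145301 = -145305)
o + t(p(29), -1052) = -145305 + √(-1052 + (-30 - 1*29)) = -145305 + √(-1052 + (-30 - 29)) = -145305 + √(-1052 - 59) = -145305 + √(-1111) = -145305 + I*√1111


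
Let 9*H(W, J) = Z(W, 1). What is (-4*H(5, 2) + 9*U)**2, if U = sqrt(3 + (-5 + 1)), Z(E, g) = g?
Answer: (4 - 81*I)**2/81 ≈ -80.802 - 8.0*I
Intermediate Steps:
U = I (U = sqrt(3 - 4) = sqrt(-1) = I ≈ 1.0*I)
H(W, J) = 1/9 (H(W, J) = (1/9)*1 = 1/9)
(-4*H(5, 2) + 9*U)**2 = (-4*1/9 + 9*I)**2 = (-4/9 + 9*I)**2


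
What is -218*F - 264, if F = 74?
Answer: -16396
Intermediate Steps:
-218*F - 264 = -218*74 - 264 = -16132 - 264 = -16396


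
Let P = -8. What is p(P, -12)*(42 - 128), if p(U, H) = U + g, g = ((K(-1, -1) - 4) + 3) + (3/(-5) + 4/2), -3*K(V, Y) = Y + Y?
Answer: 8944/15 ≈ 596.27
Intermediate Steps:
K(V, Y) = -2*Y/3 (K(V, Y) = -(Y + Y)/3 = -2*Y/3)
g = 16/15 (g = ((-2/3*(-1) - 4) + 3) + (3/(-5) + 4/2) = ((2/3 - 4) + 3) + (3*(-1/5) + 4*(1/2)) = (-10/3 + 3) + (-3/5 + 2) = -1/3 + 7/5 = 16/15 ≈ 1.0667)
p(U, H) = 16/15 + U (p(U, H) = U + 16/15 = 16/15 + U)
p(P, -12)*(42 - 128) = (16/15 - 8)*(42 - 128) = -104/15*(-86) = 8944/15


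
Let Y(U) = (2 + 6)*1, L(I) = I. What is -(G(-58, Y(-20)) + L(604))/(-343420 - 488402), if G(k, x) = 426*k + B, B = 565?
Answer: -23539/831822 ≈ -0.028298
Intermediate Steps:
Y(U) = 8 (Y(U) = 8*1 = 8)
G(k, x) = 565 + 426*k (G(k, x) = 426*k + 565 = 565 + 426*k)
-(G(-58, Y(-20)) + L(604))/(-343420 - 488402) = -((565 + 426*(-58)) + 604)/(-343420 - 488402) = -((565 - 24708) + 604)/(-831822) = -(-24143 + 604)*(-1)/831822 = -(-23539)*(-1)/831822 = -1*23539/831822 = -23539/831822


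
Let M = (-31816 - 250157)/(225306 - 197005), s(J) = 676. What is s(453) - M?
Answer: 19413449/28301 ≈ 685.96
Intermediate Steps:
M = -281973/28301 ≈ -9.9634
s(453) - M = 676 - 1*(-281973/28301) = 676 + 281973/28301 = 19413449/28301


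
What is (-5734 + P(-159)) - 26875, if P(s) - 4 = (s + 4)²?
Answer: -8580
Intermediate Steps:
P(s) = 4 + (4 + s)² (P(s) = 4 + (s + 4)² = 4 + (4 + s)²)
(-5734 + P(-159)) - 26875 = (-5734 + (4 + (4 - 159)²)) - 26875 = (-5734 + (4 + (-155)²)) - 26875 = (-5734 + (4 + 24025)) - 26875 = (-5734 + 24029) - 26875 = 18295 - 26875 = -8580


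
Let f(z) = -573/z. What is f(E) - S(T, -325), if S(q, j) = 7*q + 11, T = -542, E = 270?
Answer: 340279/90 ≈ 3780.9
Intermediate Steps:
S(q, j) = 11 + 7*q
f(E) - S(T, -325) = -573/270 - (11 + 7*(-542)) = -573*1/270 - (11 - 3794) = -191/90 - 1*(-3783) = -191/90 + 3783 = 340279/90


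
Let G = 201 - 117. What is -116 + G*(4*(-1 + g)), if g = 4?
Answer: 892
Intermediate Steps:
G = 84
-116 + G*(4*(-1 + g)) = -116 + 84*(4*(-1 + 4)) = -116 + 84*(4*3) = -116 + 84*12 = -116 + 1008 = 892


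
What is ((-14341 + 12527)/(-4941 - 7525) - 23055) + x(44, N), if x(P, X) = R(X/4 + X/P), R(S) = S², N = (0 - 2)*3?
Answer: -17385790376/754193 ≈ -23052.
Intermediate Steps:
N = -6 (N = -2*3 = -6)
x(P, X) = (X/4 + X/P)²
((-14341 + 12527)/(-4941 - 7525) - 23055) + x(44, N) = ((-14341 + 12527)/(-4941 - 7525) - 23055) + ((¼)*(-6) - 6/44)² = (-1814/(-12466) - 23055) + (-3/2 - 6*1/44)² = (-1814*(-1/12466) - 23055) + (-3/2 - 3/22)² = (907/6233 - 23055) + (-18/11)² = -143700908/6233 + 324/121 = -17385790376/754193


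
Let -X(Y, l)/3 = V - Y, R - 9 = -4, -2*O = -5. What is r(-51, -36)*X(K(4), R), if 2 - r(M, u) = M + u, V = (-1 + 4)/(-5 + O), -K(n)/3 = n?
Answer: -14418/5 ≈ -2883.6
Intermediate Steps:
O = 5/2 (O = -1/2*(-5) = 5/2 ≈ 2.5000)
K(n) = -3*n
R = 5 (R = 9 - 4 = 5)
V = -6/5 (V = (-1 + 4)/(-5 + 5/2) = 3/(-5/2) = 3*(-2/5) = -6/5 ≈ -1.2000)
X(Y, l) = 18/5 + 3*Y (X(Y, l) = -3*(-6/5 - Y) = 18/5 + 3*Y)
r(M, u) = 2 - M - u (r(M, u) = 2 - (M + u) = 2 + (-M - u) = 2 - M - u)
r(-51, -36)*X(K(4), R) = (2 - 1*(-51) - 1*(-36))*(18/5 + 3*(-3*4)) = (2 + 51 + 36)*(18/5 + 3*(-12)) = 89*(18/5 - 36) = 89*(-162/5) = -14418/5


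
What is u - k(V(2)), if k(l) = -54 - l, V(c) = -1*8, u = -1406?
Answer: -1360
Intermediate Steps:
V(c) = -8
u - k(V(2)) = -1406 - (-54 - 1*(-8)) = -1406 - (-54 + 8) = -1406 - 1*(-46) = -1406 + 46 = -1360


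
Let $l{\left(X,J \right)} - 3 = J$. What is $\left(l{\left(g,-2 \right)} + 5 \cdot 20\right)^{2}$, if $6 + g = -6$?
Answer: $10201$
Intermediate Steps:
$g = -12$ ($g = -6 - 6 = -12$)
$l{\left(X,J \right)} = 3 + J$
$\left(l{\left(g,-2 \right)} + 5 \cdot 20\right)^{2} = \left(\left(3 - 2\right) + 5 \cdot 20\right)^{2} = \left(1 + 100\right)^{2} = 101^{2} = 10201$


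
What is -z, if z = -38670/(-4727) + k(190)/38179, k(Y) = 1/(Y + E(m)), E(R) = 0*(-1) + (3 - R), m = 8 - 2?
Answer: -276083425637/33748288871 ≈ -8.1807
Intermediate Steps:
m = 6
E(R) = 3 - R (E(R) = 0 + (3 - R) = 3 - R)
k(Y) = 1/(-3 + Y) (k(Y) = 1/(Y + (3 - 1*6)) = 1/(Y + (3 - 6)) = 1/(Y - 3) = 1/(-3 + Y))
z = 276083425637/33748288871 (z = -38670/(-4727) + 1/((-3 + 190)*38179) = -38670*(-1/4727) + (1/38179)/187 = 38670/4727 + (1/187)*(1/38179) = 38670/4727 + 1/7139473 = 276083425637/33748288871 ≈ 8.1807)
-z = -1*276083425637/33748288871 = -276083425637/33748288871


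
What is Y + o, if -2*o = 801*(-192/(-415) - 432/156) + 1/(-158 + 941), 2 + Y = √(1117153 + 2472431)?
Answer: 7787762717/8448570 + 4*√224349 ≈ 2816.4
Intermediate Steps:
Y = -2 + 4*√224349 (Y = -2 + √(1117153 + 2472431) = -2 + √3589584 = -2 + 4*√224349 ≈ 1892.6)
o = 7804659857/8448570 (o = -(801*(-192/(-415) - 432/156) + 1/(-158 + 941))/2 = -(801*(-192*(-1/415) - 432*1/156) + 1/783)/2 = -(801*(192/415 - 36/13) + 1/783)/2 = -(801*(-12444/5395) + 1/783)/2 = -(-9967644/5395 + 1/783)/2 = -½*(-7804659857/4224285) = 7804659857/8448570 ≈ 923.79)
Y + o = (-2 + 4*√224349) + 7804659857/8448570 = 7787762717/8448570 + 4*√224349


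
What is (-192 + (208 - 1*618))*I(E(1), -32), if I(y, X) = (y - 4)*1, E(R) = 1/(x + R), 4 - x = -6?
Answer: 25886/11 ≈ 2353.3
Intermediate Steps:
x = 10 (x = 4 - 1*(-6) = 4 + 6 = 10)
E(R) = 1/(10 + R)
I(y, X) = -4 + y (I(y, X) = (-4 + y)*1 = -4 + y)
(-192 + (208 - 1*618))*I(E(1), -32) = (-192 + (208 - 1*618))*(-4 + 1/(10 + 1)) = (-192 + (208 - 618))*(-4 + 1/11) = (-192 - 410)*(-4 + 1/11) = -602*(-43/11) = 25886/11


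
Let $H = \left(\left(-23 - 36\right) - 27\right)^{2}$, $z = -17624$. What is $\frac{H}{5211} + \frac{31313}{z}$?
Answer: $- \frac{32824939}{91838664} \approx -0.35742$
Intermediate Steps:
$H = 7396$ ($H = \left(\left(-23 - 36\right) - 27\right)^{2} = \left(-59 - 27\right)^{2} = \left(-86\right)^{2} = 7396$)
$\frac{H}{5211} + \frac{31313}{z} = \frac{7396}{5211} + \frac{31313}{-17624} = 7396 \cdot \frac{1}{5211} + 31313 \left(- \frac{1}{17624}\right) = \frac{7396}{5211} - \frac{31313}{17624} = - \frac{32824939}{91838664}$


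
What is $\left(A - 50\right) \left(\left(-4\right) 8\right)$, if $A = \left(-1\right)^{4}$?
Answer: $1568$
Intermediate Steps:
$A = 1$
$\left(A - 50\right) \left(\left(-4\right) 8\right) = \left(1 - 50\right) \left(\left(-4\right) 8\right) = \left(-49\right) \left(-32\right) = 1568$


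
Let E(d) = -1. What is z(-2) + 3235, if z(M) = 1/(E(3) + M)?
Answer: 9704/3 ≈ 3234.7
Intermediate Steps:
z(M) = 1/(-1 + M)
z(-2) + 3235 = 1/(-1 - 2) + 3235 = 1/(-3) + 3235 = -⅓ + 3235 = 9704/3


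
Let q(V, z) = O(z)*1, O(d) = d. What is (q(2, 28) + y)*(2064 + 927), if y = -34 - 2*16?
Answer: -113658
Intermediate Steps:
q(V, z) = z (q(V, z) = z*1 = z)
y = -66 (y = -34 - 32 = -66)
(q(2, 28) + y)*(2064 + 927) = (28 - 66)*(2064 + 927) = -38*2991 = -113658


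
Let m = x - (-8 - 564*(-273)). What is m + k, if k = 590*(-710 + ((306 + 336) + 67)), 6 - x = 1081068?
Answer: -1235616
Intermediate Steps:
x = -1081062 (x = 6 - 1*1081068 = 6 - 1081068 = -1081062)
k = -590 (k = 590*(-710 + (642 + 67)) = 590*(-710 + 709) = 590*(-1) = -590)
m = -1235026 (m = -1081062 - (-8 - 564*(-273)) = -1081062 - (-8 + 153972) = -1081062 - 1*153964 = -1081062 - 153964 = -1235026)
m + k = -1235026 - 590 = -1235616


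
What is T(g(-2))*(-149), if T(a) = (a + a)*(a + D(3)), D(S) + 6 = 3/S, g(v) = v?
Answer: -4172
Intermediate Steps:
D(S) = -6 + 3/S
T(a) = 2*a*(-5 + a) (T(a) = (a + a)*(a + (-6 + 3/3)) = (2*a)*(a + (-6 + 3*(⅓))) = (2*a)*(a + (-6 + 1)) = (2*a)*(a - 5) = (2*a)*(-5 + a) = 2*a*(-5 + a))
T(g(-2))*(-149) = (2*(-2)*(-5 - 2))*(-149) = (2*(-2)*(-7))*(-149) = 28*(-149) = -4172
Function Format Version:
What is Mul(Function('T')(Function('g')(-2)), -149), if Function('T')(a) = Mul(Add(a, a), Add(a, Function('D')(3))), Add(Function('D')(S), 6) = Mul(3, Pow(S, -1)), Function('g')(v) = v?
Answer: -4172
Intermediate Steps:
Function('D')(S) = Add(-6, Mul(3, Pow(S, -1)))
Function('T')(a) = Mul(2, a, Add(-5, a)) (Function('T')(a) = Mul(Add(a, a), Add(a, Add(-6, Mul(3, Pow(3, -1))))) = Mul(Mul(2, a), Add(a, Add(-6, Mul(3, Rational(1, 3))))) = Mul(Mul(2, a), Add(a, Add(-6, 1))) = Mul(Mul(2, a), Add(a, -5)) = Mul(Mul(2, a), Add(-5, a)) = Mul(2, a, Add(-5, a)))
Mul(Function('T')(Function('g')(-2)), -149) = Mul(Mul(2, -2, Add(-5, -2)), -149) = Mul(Mul(2, -2, -7), -149) = Mul(28, -149) = -4172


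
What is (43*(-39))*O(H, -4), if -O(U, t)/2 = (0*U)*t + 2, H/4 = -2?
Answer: 6708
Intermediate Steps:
H = -8 (H = 4*(-2) = -8)
O(U, t) = -4 (O(U, t) = -2*((0*U)*t + 2) = -2*(0*t + 2) = -2*(0 + 2) = -2*2 = -4)
(43*(-39))*O(H, -4) = (43*(-39))*(-4) = -1677*(-4) = 6708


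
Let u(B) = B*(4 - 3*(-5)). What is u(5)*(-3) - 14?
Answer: -299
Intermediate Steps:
u(B) = 19*B (u(B) = B*(4 + 15) = B*19 = 19*B)
u(5)*(-3) - 14 = (19*5)*(-3) - 14 = 95*(-3) - 14 = -285 - 14 = -299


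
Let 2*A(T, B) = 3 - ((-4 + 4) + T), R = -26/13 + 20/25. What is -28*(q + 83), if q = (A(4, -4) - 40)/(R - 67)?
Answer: -798154/341 ≈ -2340.6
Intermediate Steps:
R = -6/5 (R = -26*1/13 + 20*(1/25) = -2 + ⅘ = -6/5 ≈ -1.2000)
A(T, B) = 3/2 - T/2 (A(T, B) = (3 - ((-4 + 4) + T))/2 = (3 - (0 + T))/2 = (3 - T)/2 = 3/2 - T/2)
q = 405/682 (q = ((3/2 - ½*4) - 40)/(-6/5 - 67) = ((3/2 - 2) - 40)/(-341/5) = (-½ - 40)*(-5/341) = -81/2*(-5/341) = 405/682 ≈ 0.59384)
-28*(q + 83) = -28*(405/682 + 83) = -28*57011/682 = -798154/341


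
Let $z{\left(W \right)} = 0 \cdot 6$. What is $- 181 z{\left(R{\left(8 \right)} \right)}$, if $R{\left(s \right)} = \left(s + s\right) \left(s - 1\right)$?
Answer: $0$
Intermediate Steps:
$R{\left(s \right)} = 2 s \left(-1 + s\right)$
$z{\left(W \right)} = 0$
$- 181 z{\left(R{\left(8 \right)} \right)} = \left(-181\right) 0 = 0$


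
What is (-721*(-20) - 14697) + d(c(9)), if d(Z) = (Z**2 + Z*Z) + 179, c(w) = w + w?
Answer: 550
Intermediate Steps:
c(w) = 2*w
d(Z) = 179 + 2*Z**2 (d(Z) = (Z**2 + Z**2) + 179 = 2*Z**2 + 179 = 179 + 2*Z**2)
(-721*(-20) - 14697) + d(c(9)) = (-721*(-20) - 14697) + (179 + 2*(2*9)**2) = (14420 - 14697) + (179 + 2*18**2) = -277 + (179 + 2*324) = -277 + (179 + 648) = -277 + 827 = 550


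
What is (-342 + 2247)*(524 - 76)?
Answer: 853440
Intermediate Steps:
(-342 + 2247)*(524 - 76) = 1905*448 = 853440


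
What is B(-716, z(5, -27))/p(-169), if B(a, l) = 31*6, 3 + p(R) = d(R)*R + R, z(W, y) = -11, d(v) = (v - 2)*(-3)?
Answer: -186/86869 ≈ -0.0021412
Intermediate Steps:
d(v) = 6 - 3*v (d(v) = (-2 + v)*(-3) = 6 - 3*v)
p(R) = -3 + R + R*(6 - 3*R) (p(R) = -3 + ((6 - 3*R)*R + R) = -3 + (R*(6 - 3*R) + R) = -3 + (R + R*(6 - 3*R)) = -3 + R + R*(6 - 3*R))
B(a, l) = 186
B(-716, z(5, -27))/p(-169) = 186/(-3 - 169 - 3*(-169)*(-2 - 169)) = 186/(-3 - 169 - 3*(-169)*(-171)) = 186/(-3 - 169 - 86697) = 186/(-86869) = 186*(-1/86869) = -186/86869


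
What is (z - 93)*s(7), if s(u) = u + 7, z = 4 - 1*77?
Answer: -2324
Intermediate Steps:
z = -73 (z = 4 - 77 = -73)
s(u) = 7 + u
(z - 93)*s(7) = (-73 - 93)*(7 + 7) = -166*14 = -2324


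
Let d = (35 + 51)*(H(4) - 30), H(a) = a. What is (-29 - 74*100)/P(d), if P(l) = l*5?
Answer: 7429/11180 ≈ 0.66449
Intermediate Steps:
d = -2236 (d = (35 + 51)*(4 - 30) = 86*(-26) = -2236)
P(l) = 5*l
(-29 - 74*100)/P(d) = (-29 - 74*100)/((5*(-2236))) = (-29 - 7400)/(-11180) = -7429*(-1/11180) = 7429/11180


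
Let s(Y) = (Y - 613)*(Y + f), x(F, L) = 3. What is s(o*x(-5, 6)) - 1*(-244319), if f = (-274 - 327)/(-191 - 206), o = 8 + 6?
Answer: 87130618/397 ≈ 2.1947e+5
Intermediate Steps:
o = 14
f = 601/397 (f = -601/(-397) = -601*(-1/397) = 601/397 ≈ 1.5139)
s(Y) = (-613 + Y)*(601/397 + Y) (s(Y) = (Y - 613)*(Y + 601/397) = (-613 + Y)*(601/397 + Y))
s(o*x(-5, 6)) - 1*(-244319) = (-368413/397 + (14*3)² - 3398640*3/397) - 1*(-244319) = (-368413/397 + 42² - 242760/397*42) + 244319 = (-368413/397 + 1764 - 10195920/397) + 244319 = -9864025/397 + 244319 = 87130618/397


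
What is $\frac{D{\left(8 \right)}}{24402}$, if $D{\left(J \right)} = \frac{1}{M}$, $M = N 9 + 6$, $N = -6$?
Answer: $- \frac{1}{1171296} \approx -8.5376 \cdot 10^{-7}$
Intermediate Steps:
$M = -48$ ($M = \left(-6\right) 9 + 6 = -54 + 6 = -48$)
$D{\left(J \right)} = - \frac{1}{48}$ ($D{\left(J \right)} = \frac{1}{-48} = - \frac{1}{48}$)
$\frac{D{\left(8 \right)}}{24402} = - \frac{1}{48 \cdot 24402} = \left(- \frac{1}{48}\right) \frac{1}{24402} = - \frac{1}{1171296}$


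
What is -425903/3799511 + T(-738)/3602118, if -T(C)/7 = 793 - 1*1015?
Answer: -254708070410/2281047827383 ≈ -0.11166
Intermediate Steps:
T(C) = 1554 (T(C) = -7*(793 - 1*1015) = -7*(793 - 1015) = -7*(-222) = 1554)
-425903/3799511 + T(-738)/3602118 = -425903/3799511 + 1554/3602118 = -425903*1/3799511 + 1554*(1/3602118) = -425903/3799511 + 259/600353 = -254708070410/2281047827383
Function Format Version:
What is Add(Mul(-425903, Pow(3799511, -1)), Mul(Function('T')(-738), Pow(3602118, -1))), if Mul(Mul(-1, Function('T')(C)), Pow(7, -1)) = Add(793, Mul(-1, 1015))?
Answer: Rational(-254708070410, 2281047827383) ≈ -0.11166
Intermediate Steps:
Function('T')(C) = 1554 (Function('T')(C) = Mul(-7, Add(793, Mul(-1, 1015))) = Mul(-7, Add(793, -1015)) = Mul(-7, -222) = 1554)
Add(Mul(-425903, Pow(3799511, -1)), Mul(Function('T')(-738), Pow(3602118, -1))) = Add(Mul(-425903, Pow(3799511, -1)), Mul(1554, Pow(3602118, -1))) = Add(Mul(-425903, Rational(1, 3799511)), Mul(1554, Rational(1, 3602118))) = Add(Rational(-425903, 3799511), Rational(259, 600353)) = Rational(-254708070410, 2281047827383)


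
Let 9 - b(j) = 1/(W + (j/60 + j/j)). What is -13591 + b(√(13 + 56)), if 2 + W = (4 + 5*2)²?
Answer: -619746581614/45629977 + 20*√69/45629977 ≈ -13582.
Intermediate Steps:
W = 194 (W = -2 + (4 + 5*2)² = -2 + (4 + 10)² = -2 + 14² = -2 + 196 = 194)
b(j) = 9 - 1/(195 + j/60) (b(j) = 9 - 1/(194 + (j/60 + j/j)) = 9 - 1/(194 + (j*(1/60) + 1)) = 9 - 1/(194 + (j/60 + 1)) = 9 - 1/(194 + (1 + j/60)) = 9 - 1/(195 + j/60))
-13591 + b(√(13 + 56)) = -13591 + 3*(35080 + 3*√(13 + 56))/(11700 + √(13 + 56)) = -13591 + 3*(35080 + 3*√69)/(11700 + √69)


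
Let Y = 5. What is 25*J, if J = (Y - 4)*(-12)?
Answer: -300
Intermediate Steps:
J = -12 (J = (5 - 4)*(-12) = 1*(-12) = -12)
25*J = 25*(-12) = -300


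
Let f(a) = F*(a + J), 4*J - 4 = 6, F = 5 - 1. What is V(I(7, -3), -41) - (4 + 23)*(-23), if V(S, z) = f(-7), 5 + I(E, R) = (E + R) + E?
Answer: 603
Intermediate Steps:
F = 4
J = 5/2 (J = 1 + (¼)*6 = 1 + 3/2 = 5/2 ≈ 2.5000)
f(a) = 10 + 4*a (f(a) = 4*(a + 5/2) = 4*(5/2 + a) = 10 + 4*a)
I(E, R) = -5 + R + 2*E (I(E, R) = -5 + ((E + R) + E) = -5 + (R + 2*E) = -5 + R + 2*E)
V(S, z) = -18 (V(S, z) = 10 + 4*(-7) = 10 - 28 = -18)
V(I(7, -3), -41) - (4 + 23)*(-23) = -18 - (4 + 23)*(-23) = -18 - 27*(-23) = -18 - 1*(-621) = -18 + 621 = 603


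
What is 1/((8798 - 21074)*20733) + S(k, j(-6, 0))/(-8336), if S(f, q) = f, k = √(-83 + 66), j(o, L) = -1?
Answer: -1/254518308 - I*√17/8336 ≈ -3.929e-9 - 0.00049461*I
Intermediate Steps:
k = I*√17 (k = √(-17) = I*√17 ≈ 4.1231*I)
1/((8798 - 21074)*20733) + S(k, j(-6, 0))/(-8336) = 1/((8798 - 21074)*20733) + (I*√17)/(-8336) = (1/20733)/(-12276) + (I*√17)*(-1/8336) = -1/12276*1/20733 - I*√17/8336 = -1/254518308 - I*√17/8336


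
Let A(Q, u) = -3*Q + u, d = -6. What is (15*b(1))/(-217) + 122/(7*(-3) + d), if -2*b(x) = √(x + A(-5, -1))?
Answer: -122/27 + 15*√15/434 ≈ -4.3847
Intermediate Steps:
A(Q, u) = u - 3*Q
b(x) = -√(14 + x)/2 (b(x) = -√(x + (-1 - 3*(-5)))/2 = -√(x + (-1 + 15))/2 = -√(x + 14)/2 = -√(14 + x)/2)
(15*b(1))/(-217) + 122/(7*(-3) + d) = (15*(-√(14 + 1)/2))/(-217) + 122/(7*(-3) - 6) = (15*(-√15/2))*(-1/217) + 122/(-21 - 6) = -15*√15/2*(-1/217) + 122/(-27) = 15*√15/434 + 122*(-1/27) = 15*√15/434 - 122/27 = -122/27 + 15*√15/434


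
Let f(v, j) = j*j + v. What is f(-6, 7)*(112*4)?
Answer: 19264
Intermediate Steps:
f(v, j) = v + j² (f(v, j) = j² + v = v + j²)
f(-6, 7)*(112*4) = (-6 + 7²)*(112*4) = (-6 + 49)*448 = 43*448 = 19264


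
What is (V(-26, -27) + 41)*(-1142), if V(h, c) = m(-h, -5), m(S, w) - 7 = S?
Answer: -84508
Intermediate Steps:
m(S, w) = 7 + S
V(h, c) = 7 - h
(V(-26, -27) + 41)*(-1142) = ((7 - 1*(-26)) + 41)*(-1142) = ((7 + 26) + 41)*(-1142) = (33 + 41)*(-1142) = 74*(-1142) = -84508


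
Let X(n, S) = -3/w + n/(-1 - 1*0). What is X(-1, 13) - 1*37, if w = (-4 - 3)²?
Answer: -1767/49 ≈ -36.061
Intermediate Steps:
w = 49 (w = (-7)² = 49)
X(n, S) = -3/49 - n (X(n, S) = -3/49 + n/(-1 - 1*0) = -3*1/49 + n/(-1 + 0) = -3/49 + n/(-1) = -3/49 + n*(-1) = -3/49 - n)
X(-1, 13) - 1*37 = (-3/49 - 1*(-1)) - 1*37 = (-3/49 + 1) - 37 = 46/49 - 37 = -1767/49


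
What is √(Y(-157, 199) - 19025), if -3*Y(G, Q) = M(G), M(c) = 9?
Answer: 2*I*√4757 ≈ 137.94*I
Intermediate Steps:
Y(G, Q) = -3 (Y(G, Q) = -⅓*9 = -3)
√(Y(-157, 199) - 19025) = √(-3 - 19025) = √(-19028) = 2*I*√4757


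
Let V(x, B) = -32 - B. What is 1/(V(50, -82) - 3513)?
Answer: -1/3463 ≈ -0.00028877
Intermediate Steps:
1/(V(50, -82) - 3513) = 1/((-32 - 1*(-82)) - 3513) = 1/((-32 + 82) - 3513) = 1/(50 - 3513) = 1/(-3463) = -1/3463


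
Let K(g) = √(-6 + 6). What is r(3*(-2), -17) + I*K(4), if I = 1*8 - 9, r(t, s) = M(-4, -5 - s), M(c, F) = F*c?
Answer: -48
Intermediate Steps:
r(t, s) = 20 + 4*s (r(t, s) = (-5 - s)*(-4) = 20 + 4*s)
K(g) = 0 (K(g) = √0 = 0)
I = -1 (I = 8 - 9 = -1)
r(3*(-2), -17) + I*K(4) = (20 + 4*(-17)) - 1*0 = (20 - 68) + 0 = -48 + 0 = -48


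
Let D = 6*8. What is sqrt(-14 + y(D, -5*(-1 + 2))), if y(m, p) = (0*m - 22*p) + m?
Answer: 12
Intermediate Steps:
D = 48
y(m, p) = m - 22*p (y(m, p) = (0 - 22*p) + m = -22*p + m = m - 22*p)
sqrt(-14 + y(D, -5*(-1 + 2))) = sqrt(-14 + (48 - (-110)*(-1 + 2))) = sqrt(-14 + (48 - (-110))) = sqrt(-14 + (48 - 22*(-5))) = sqrt(-14 + (48 + 110)) = sqrt(-14 + 158) = sqrt(144) = 12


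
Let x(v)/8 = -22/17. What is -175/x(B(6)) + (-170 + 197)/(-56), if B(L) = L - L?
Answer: 20231/1232 ≈ 16.421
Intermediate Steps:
B(L) = 0
x(v) = -176/17 (x(v) = 8*(-22/17) = -176/17)
-175/x(B(6)) + (-170 + 197)/(-56) = -175/(-176/17) + (-170 + 197)/(-56) = -175*(-17/176) + 27*(-1/56) = 2975/176 - 27/56 = 20231/1232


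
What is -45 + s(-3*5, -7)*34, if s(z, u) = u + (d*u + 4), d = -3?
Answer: 567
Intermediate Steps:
s(z, u) = 4 - 2*u (s(z, u) = u + (-3*u + 4) = u + (4 - 3*u) = 4 - 2*u)
-45 + s(-3*5, -7)*34 = -45 + (4 - 2*(-7))*34 = -45 + (4 + 14)*34 = -45 + 18*34 = -45 + 612 = 567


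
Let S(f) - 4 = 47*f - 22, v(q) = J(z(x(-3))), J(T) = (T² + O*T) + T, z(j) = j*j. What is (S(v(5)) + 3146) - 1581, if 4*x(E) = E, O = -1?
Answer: 399839/256 ≈ 1561.9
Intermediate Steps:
x(E) = E/4
z(j) = j²
J(T) = T² (J(T) = (T² - T) + T = T²)
v(q) = 81/256 (v(q) = (((¼)*(-3))²)² = ((-¾)²)² = (9/16)² = 81/256)
S(f) = -18 + 47*f (S(f) = 4 + (47*f - 22) = 4 + (-22 + 47*f) = -18 + 47*f)
(S(v(5)) + 3146) - 1581 = ((-18 + 47*(81/256)) + 3146) - 1581 = ((-18 + 3807/256) + 3146) - 1581 = (-801/256 + 3146) - 1581 = 804575/256 - 1581 = 399839/256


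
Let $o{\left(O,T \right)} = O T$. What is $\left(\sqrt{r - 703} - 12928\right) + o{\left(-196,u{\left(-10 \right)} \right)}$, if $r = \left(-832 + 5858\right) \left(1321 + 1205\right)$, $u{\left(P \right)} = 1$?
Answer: $-13124 + \sqrt{12694973} \approx -9561.0$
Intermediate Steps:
$r = 12695676$ ($r = 5026 \cdot 2526 = 12695676$)
$\left(\sqrt{r - 703} - 12928\right) + o{\left(-196,u{\left(-10 \right)} \right)} = \left(\sqrt{12695676 - 703} - 12928\right) - 196 = \left(\sqrt{12694973} - 12928\right) - 196 = \left(-12928 + \sqrt{12694973}\right) - 196 = -13124 + \sqrt{12694973}$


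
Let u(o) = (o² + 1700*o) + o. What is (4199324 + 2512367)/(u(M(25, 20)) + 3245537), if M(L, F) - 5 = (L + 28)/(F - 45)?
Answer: 4194806875/2031527609 ≈ 2.0649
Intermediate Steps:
M(L, F) = 5 + (28 + L)/(-45 + F) (M(L, F) = 5 + (L + 28)/(F - 45) = 5 + (28 + L)/(-45 + F))
u(o) = o² + 1701*o
(4199324 + 2512367)/(u(M(25, 20)) + 3245537) = (4199324 + 2512367)/(((-197 + 25 + 5*20)/(-45 + 20))*(1701 + (-197 + 25 + 5*20)/(-45 + 20)) + 3245537) = 6711691/(((-197 + 25 + 100)/(-25))*(1701 + (-197 + 25 + 100)/(-25)) + 3245537) = 6711691/((-1/25*(-72))*(1701 - 1/25*(-72)) + 3245537) = 6711691/(72*(1701 + 72/25)/25 + 3245537) = 6711691/((72/25)*(42597/25) + 3245537) = 6711691/(3066984/625 + 3245537) = 6711691/(2031527609/625) = 6711691*(625/2031527609) = 4194806875/2031527609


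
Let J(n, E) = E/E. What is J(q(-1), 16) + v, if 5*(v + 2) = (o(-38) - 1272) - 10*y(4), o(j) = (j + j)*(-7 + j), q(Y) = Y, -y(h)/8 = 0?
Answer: 2143/5 ≈ 428.60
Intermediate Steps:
y(h) = 0 (y(h) = -8*0 = 0)
o(j) = 2*j*(-7 + j) (o(j) = (2*j)*(-7 + j) = 2*j*(-7 + j))
J(n, E) = 1
v = 2138/5 (v = -2 + ((2*(-38)*(-7 - 38) - 1272) - 10*0)/5 = -2 + ((2*(-38)*(-45) - 1272) + 0)/5 = -2 + ((3420 - 1272) + 0)/5 = -2 + (2148 + 0)/5 = -2 + (1/5)*2148 = -2 + 2148/5 = 2138/5 ≈ 427.60)
J(q(-1), 16) + v = 1 + 2138/5 = 2143/5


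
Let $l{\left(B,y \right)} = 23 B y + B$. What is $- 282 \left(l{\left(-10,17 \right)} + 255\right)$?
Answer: $1033530$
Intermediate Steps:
$l{\left(B,y \right)} = B + 23 B y$ ($l{\left(B,y \right)} = 23 B y + B = B + 23 B y$)
$- 282 \left(l{\left(-10,17 \right)} + 255\right) = - 282 \left(- 10 \left(1 + 23 \cdot 17\right) + 255\right) = - 282 \left(- 10 \left(1 + 391\right) + 255\right) = - 282 \left(\left(-10\right) 392 + 255\right) = - 282 \left(-3920 + 255\right) = \left(-282\right) \left(-3665\right) = 1033530$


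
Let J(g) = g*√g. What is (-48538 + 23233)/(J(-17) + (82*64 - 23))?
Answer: -44072875/9101846 - 143395*I*√17/9101846 ≈ -4.8422 - 0.064957*I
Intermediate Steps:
J(g) = g^(3/2)
(-48538 + 23233)/(J(-17) + (82*64 - 23)) = (-48538 + 23233)/((-17)^(3/2) + (82*64 - 23)) = -25305/(-17*I*√17 + (5248 - 23)) = -25305/(-17*I*√17 + 5225) = -25305/(5225 - 17*I*√17)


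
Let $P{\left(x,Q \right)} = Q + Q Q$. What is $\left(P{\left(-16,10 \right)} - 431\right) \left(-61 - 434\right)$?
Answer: $158895$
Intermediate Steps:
$P{\left(x,Q \right)} = Q + Q^{2}$
$\left(P{\left(-16,10 \right)} - 431\right) \left(-61 - 434\right) = \left(10 \left(1 + 10\right) - 431\right) \left(-61 - 434\right) = \left(10 \cdot 11 - 431\right) \left(-495\right) = \left(110 - 431\right) \left(-495\right) = \left(-321\right) \left(-495\right) = 158895$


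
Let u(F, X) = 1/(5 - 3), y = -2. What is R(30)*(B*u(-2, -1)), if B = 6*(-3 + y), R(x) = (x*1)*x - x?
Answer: -13050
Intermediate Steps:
u(F, X) = ½ (u(F, X) = 1/2 = ½)
R(x) = x² - x (R(x) = x*x - x = x² - x)
B = -30 (B = 6*(-3 - 2) = 6*(-5) = -30)
R(30)*(B*u(-2, -1)) = (30*(-1 + 30))*(-30*½) = (30*29)*(-15) = 870*(-15) = -13050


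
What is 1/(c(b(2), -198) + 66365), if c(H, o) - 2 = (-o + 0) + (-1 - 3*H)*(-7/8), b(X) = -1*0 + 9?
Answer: 2/133179 ≈ 1.5017e-5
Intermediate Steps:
b(X) = 9 (b(X) = 0 + 9 = 9)
c(H, o) = 23/8 - o + 21*H/8 (c(H, o) = 2 + ((-o + 0) + (-1 - 3*H)*(-7/8)) = 2 + (-o + (-1 - 3*H)*(-7*⅛)) = 2 + (-o + (-1 - 3*H)*(-7/8)) = 2 + (-o + (7/8 + 21*H/8)) = 2 + (7/8 - o + 21*H/8) = 23/8 - o + 21*H/8)
1/(c(b(2), -198) + 66365) = 1/((23/8 - 1*(-198) + (21/8)*9) + 66365) = 1/((23/8 + 198 + 189/8) + 66365) = 1/(449/2 + 66365) = 1/(133179/2) = 2/133179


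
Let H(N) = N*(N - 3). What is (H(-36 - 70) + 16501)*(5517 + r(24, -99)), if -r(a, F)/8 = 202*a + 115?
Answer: -959116285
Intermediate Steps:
r(a, F) = -920 - 1616*a (r(a, F) = -8*(202*a + 115) = -8*(115 + 202*a) = -920 - 1616*a)
H(N) = N*(-3 + N)
(H(-36 - 70) + 16501)*(5517 + r(24, -99)) = ((-36 - 70)*(-3 + (-36 - 70)) + 16501)*(5517 + (-920 - 1616*24)) = (-106*(-3 - 106) + 16501)*(5517 + (-920 - 38784)) = (-106*(-109) + 16501)*(5517 - 39704) = (11554 + 16501)*(-34187) = 28055*(-34187) = -959116285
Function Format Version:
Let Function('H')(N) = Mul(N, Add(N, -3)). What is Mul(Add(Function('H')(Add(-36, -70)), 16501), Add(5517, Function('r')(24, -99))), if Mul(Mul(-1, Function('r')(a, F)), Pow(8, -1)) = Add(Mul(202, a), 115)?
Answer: -959116285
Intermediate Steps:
Function('r')(a, F) = Add(-920, Mul(-1616, a)) (Function('r')(a, F) = Mul(-8, Add(Mul(202, a), 115)) = Mul(-8, Add(115, Mul(202, a))) = Add(-920, Mul(-1616, a)))
Function('H')(N) = Mul(N, Add(-3, N))
Mul(Add(Function('H')(Add(-36, -70)), 16501), Add(5517, Function('r')(24, -99))) = Mul(Add(Mul(Add(-36, -70), Add(-3, Add(-36, -70))), 16501), Add(5517, Add(-920, Mul(-1616, 24)))) = Mul(Add(Mul(-106, Add(-3, -106)), 16501), Add(5517, Add(-920, -38784))) = Mul(Add(Mul(-106, -109), 16501), Add(5517, -39704)) = Mul(Add(11554, 16501), -34187) = Mul(28055, -34187) = -959116285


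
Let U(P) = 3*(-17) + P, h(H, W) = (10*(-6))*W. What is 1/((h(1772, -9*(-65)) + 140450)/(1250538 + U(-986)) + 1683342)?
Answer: 1249501/2103337617692 ≈ 5.9406e-7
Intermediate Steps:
h(H, W) = -60*W
U(P) = -51 + P
1/((h(1772, -9*(-65)) + 140450)/(1250538 + U(-986)) + 1683342) = 1/((-(-540)*(-65) + 140450)/(1250538 + (-51 - 986)) + 1683342) = 1/((-60*585 + 140450)/(1250538 - 1037) + 1683342) = 1/((-35100 + 140450)/1249501 + 1683342) = 1/(105350*(1/1249501) + 1683342) = 1/(105350/1249501 + 1683342) = 1/(2103337617692/1249501) = 1249501/2103337617692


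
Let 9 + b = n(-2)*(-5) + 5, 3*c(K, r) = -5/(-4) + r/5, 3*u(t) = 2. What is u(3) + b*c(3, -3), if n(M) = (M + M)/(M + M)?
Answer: -77/60 ≈ -1.2833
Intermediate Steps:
u(t) = 2/3 (u(t) = (1/3)*2 = 2/3)
n(M) = 1 (n(M) = (2*M)/((2*M)) = (2*M)*(1/(2*M)) = 1)
c(K, r) = 5/12 + r/15 (c(K, r) = (-5/(-4) + r/5)/3 = (-5*(-1/4) + r*(1/5))/3 = (5/4 + r/5)/3 = 5/12 + r/15)
b = -9 (b = -9 + (1*(-5) + 5) = -9 + (-5 + 5) = -9 + 0 = -9)
u(3) + b*c(3, -3) = 2/3 - 9*(5/12 + (1/15)*(-3)) = 2/3 - 9*(5/12 - 1/5) = 2/3 - 9*13/60 = 2/3 - 39/20 = -77/60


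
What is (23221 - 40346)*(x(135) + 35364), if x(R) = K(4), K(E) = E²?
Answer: -605882500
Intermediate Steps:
x(R) = 16 (x(R) = 4² = 16)
(23221 - 40346)*(x(135) + 35364) = (23221 - 40346)*(16 + 35364) = -17125*35380 = -605882500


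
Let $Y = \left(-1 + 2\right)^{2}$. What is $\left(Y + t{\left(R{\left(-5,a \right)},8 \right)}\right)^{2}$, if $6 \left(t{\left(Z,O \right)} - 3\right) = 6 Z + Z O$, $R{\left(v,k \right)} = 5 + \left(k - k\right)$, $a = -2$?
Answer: $\frac{2209}{9} \approx 245.44$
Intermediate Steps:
$R{\left(v,k \right)} = 5$ ($R{\left(v,k \right)} = 5 + 0 = 5$)
$t{\left(Z,O \right)} = 3 + Z + \frac{O Z}{6}$ ($t{\left(Z,O \right)} = 3 + \frac{6 Z + Z O}{6} = 3 + \frac{6 Z + O Z}{6} = 3 + \left(Z + \frac{O Z}{6}\right) = 3 + Z + \frac{O Z}{6}$)
$Y = 1$ ($Y = 1^{2} = 1$)
$\left(Y + t{\left(R{\left(-5,a \right)},8 \right)}\right)^{2} = \left(1 + \left(3 + 5 + \frac{1}{6} \cdot 8 \cdot 5\right)\right)^{2} = \left(1 + \left(3 + 5 + \frac{20}{3}\right)\right)^{2} = \left(1 + \frac{44}{3}\right)^{2} = \left(\frac{47}{3}\right)^{2} = \frac{2209}{9}$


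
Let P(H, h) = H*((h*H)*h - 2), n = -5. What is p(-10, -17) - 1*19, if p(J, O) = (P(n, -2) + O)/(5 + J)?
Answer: -188/5 ≈ -37.600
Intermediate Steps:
P(H, h) = H*(-2 + H*h²) (P(H, h) = H*((H*h)*h - 2) = H*(H*h² - 2) = H*(-2 + H*h²))
p(J, O) = (110 + O)/(5 + J) (p(J, O) = (-5*(-2 - 5*(-2)²) + O)/(5 + J) = (-5*(-2 - 5*4) + O)/(5 + J) = (-5*(-2 - 20) + O)/(5 + J) = (-5*(-22) + O)/(5 + J) = (110 + O)/(5 + J))
p(-10, -17) - 1*19 = (110 - 17)/(5 - 10) - 1*19 = 93/(-5) - 19 = -⅕*93 - 19 = -93/5 - 19 = -188/5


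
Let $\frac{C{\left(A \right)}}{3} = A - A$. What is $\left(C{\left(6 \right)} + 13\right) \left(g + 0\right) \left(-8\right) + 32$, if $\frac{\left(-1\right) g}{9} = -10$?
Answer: $-9328$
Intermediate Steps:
$g = 90$ ($g = \left(-9\right) \left(-10\right) = 90$)
$C{\left(A \right)} = 0$ ($C{\left(A \right)} = 3 \left(A - A\right) = 3 \cdot 0 = 0$)
$\left(C{\left(6 \right)} + 13\right) \left(g + 0\right) \left(-8\right) + 32 = \left(0 + 13\right) \left(90 + 0\right) \left(-8\right) + 32 = 13 \cdot 90 \left(-8\right) + 32 = 1170 \left(-8\right) + 32 = -9360 + 32 = -9328$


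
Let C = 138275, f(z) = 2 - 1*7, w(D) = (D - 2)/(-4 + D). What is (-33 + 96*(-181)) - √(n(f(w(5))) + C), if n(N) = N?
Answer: -17409 - √138270 ≈ -17781.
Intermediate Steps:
w(D) = (-2 + D)/(-4 + D)
f(z) = -5 (f(z) = 2 - 7 = -5)
(-33 + 96*(-181)) - √(n(f(w(5))) + C) = (-33 + 96*(-181)) - √(-5 + 138275) = (-33 - 17376) - √138270 = -17409 - √138270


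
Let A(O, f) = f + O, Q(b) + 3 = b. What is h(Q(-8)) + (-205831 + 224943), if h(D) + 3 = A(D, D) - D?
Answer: 19098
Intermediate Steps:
Q(b) = -3 + b
A(O, f) = O + f
h(D) = -3 + D (h(D) = -3 + ((D + D) - D) = -3 + (2*D - D) = -3 + D)
h(Q(-8)) + (-205831 + 224943) = (-3 + (-3 - 8)) + (-205831 + 224943) = (-3 - 11) + 19112 = -14 + 19112 = 19098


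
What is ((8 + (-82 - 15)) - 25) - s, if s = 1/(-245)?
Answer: -27929/245 ≈ -114.00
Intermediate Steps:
s = -1/245 ≈ -0.0040816
((8 + (-82 - 15)) - 25) - s = ((8 + (-82 - 15)) - 25) - 1*(-1/245) = ((8 - 97) - 25) + 1/245 = (-89 - 25) + 1/245 = -114 + 1/245 = -27929/245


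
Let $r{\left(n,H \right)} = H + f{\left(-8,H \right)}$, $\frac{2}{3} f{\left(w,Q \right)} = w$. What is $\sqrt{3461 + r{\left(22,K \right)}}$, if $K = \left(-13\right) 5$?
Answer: $6 \sqrt{94} \approx 58.172$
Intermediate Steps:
$f{\left(w,Q \right)} = \frac{3 w}{2}$
$K = -65$
$r{\left(n,H \right)} = -12 + H$ ($r{\left(n,H \right)} = H + \frac{3}{2} \left(-8\right) = H - 12 = -12 + H$)
$\sqrt{3461 + r{\left(22,K \right)}} = \sqrt{3461 - 77} = \sqrt{3384} = 6 \sqrt{94}$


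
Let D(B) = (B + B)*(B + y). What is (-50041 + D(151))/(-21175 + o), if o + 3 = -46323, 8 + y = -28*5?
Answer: 49135/67501 ≈ 0.72791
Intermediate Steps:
y = -148 (y = -8 - 28*5 = -8 - 140 = -148)
D(B) = 2*B*(-148 + B) (D(B) = (B + B)*(B - 148) = (2*B)*(-148 + B) = 2*B*(-148 + B))
o = -46326 (o = -3 - 46323 = -46326)
(-50041 + D(151))/(-21175 + o) = (-50041 + 2*151*(-148 + 151))/(-21175 - 46326) = (-50041 + 2*151*3)/(-67501) = (-50041 + 906)*(-1/67501) = -49135*(-1/67501) = 49135/67501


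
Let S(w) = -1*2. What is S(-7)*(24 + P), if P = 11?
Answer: -70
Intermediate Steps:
S(w) = -2
S(-7)*(24 + P) = -2*(24 + 11) = -2*35 = -70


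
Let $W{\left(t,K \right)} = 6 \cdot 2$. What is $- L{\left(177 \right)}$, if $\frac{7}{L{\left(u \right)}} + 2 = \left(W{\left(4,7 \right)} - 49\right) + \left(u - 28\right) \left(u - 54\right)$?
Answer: $- \frac{7}{18288} \approx -0.00038276$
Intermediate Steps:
$W{\left(t,K \right)} = 12$
$L{\left(u \right)} = \frac{7}{-39 + \left(-54 + u\right) \left(-28 + u\right)}$ ($L{\left(u \right)} = \frac{7}{-2 + \left(\left(12 - 49\right) + \left(u - 28\right) \left(u - 54\right)\right)} = \frac{7}{-2 + \left(-37 + \left(-28 + u\right) \left(-54 + u\right)\right)} = \frac{7}{-2 + \left(-37 + \left(-54 + u\right) \left(-28 + u\right)\right)} = \frac{7}{-39 + \left(-54 + u\right) \left(-28 + u\right)}$)
$- L{\left(177 \right)} = - \frac{7}{1473 + 177^{2} - 14514} = - \frac{7}{1473 + 31329 - 14514} = - \frac{7}{18288}$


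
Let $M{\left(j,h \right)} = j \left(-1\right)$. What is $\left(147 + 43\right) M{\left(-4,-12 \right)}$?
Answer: $760$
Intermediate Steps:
$M{\left(j,h \right)} = - j$
$\left(147 + 43\right) M{\left(-4,-12 \right)} = \left(147 + 43\right) \left(\left(-1\right) \left(-4\right)\right) = 190 \cdot 4 = 760$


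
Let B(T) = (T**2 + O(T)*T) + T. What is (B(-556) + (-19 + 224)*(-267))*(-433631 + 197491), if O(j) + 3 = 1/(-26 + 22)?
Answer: -60369663280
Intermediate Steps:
O(j) = -13/4 (O(j) = -3 + 1/(-26 + 22) = -3 + 1/(-4) = -3 - 1/4 = -13/4)
B(T) = T**2 - 9*T/4 (B(T) = (T**2 - 13*T/4) + T = T**2 - 9*T/4)
(B(-556) + (-19 + 224)*(-267))*(-433631 + 197491) = ((1/4)*(-556)*(-9 + 4*(-556)) + (-19 + 224)*(-267))*(-433631 + 197491) = ((1/4)*(-556)*(-9 - 2224) + 205*(-267))*(-236140) = ((1/4)*(-556)*(-2233) - 54735)*(-236140) = (310387 - 54735)*(-236140) = 255652*(-236140) = -60369663280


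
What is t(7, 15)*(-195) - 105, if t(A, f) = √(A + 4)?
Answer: -105 - 195*√11 ≈ -751.74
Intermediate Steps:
t(A, f) = √(4 + A)
t(7, 15)*(-195) - 105 = √(4 + 7)*(-195) - 105 = √11*(-195) - 105 = -195*√11 - 105 = -105 - 195*√11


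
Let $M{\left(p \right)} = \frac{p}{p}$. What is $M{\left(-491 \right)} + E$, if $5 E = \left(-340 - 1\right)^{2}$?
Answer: $\frac{116286}{5} \approx 23257.0$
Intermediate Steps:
$M{\left(p \right)} = 1$
$E = \frac{116281}{5}$ ($E = \frac{\left(-340 - 1\right)^{2}}{5} = \frac{\left(-341\right)^{2}}{5} = \frac{1}{5} \cdot 116281 = \frac{116281}{5} \approx 23256.0$)
$M{\left(-491 \right)} + E = 1 + \frac{116281}{5} = \frac{116286}{5}$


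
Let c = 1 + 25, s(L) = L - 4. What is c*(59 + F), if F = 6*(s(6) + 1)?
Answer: 2002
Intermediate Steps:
s(L) = -4 + L
c = 26
F = 18 (F = 6*((-4 + 6) + 1) = 6*(2 + 1) = 6*3 = 18)
c*(59 + F) = 26*(59 + 18) = 26*77 = 2002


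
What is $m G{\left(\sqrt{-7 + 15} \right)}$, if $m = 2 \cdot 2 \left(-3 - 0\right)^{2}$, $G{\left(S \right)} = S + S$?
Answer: $144 \sqrt{2} \approx 203.65$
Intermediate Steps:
$G{\left(S \right)} = 2 S$
$m = 36$ ($m = 4 \left(-3 + \left(-1 + 1\right)\right)^{2} = 4 \left(-3 + 0\right)^{2} = 4 \left(-3\right)^{2} = 4 \cdot 9 = 36$)
$m G{\left(\sqrt{-7 + 15} \right)} = 36 \cdot 2 \sqrt{-7 + 15} = 36 \cdot 2 \sqrt{8} = 36 \cdot 2 \cdot 2 \sqrt{2} = 36 \cdot 4 \sqrt{2} = 144 \sqrt{2}$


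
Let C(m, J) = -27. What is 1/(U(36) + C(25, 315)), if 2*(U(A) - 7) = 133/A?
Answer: -72/1307 ≈ -0.055088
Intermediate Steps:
U(A) = 7 + 133/(2*A) (U(A) = 7 + (133/A)/2 = 7 + 133/(2*A))
1/(U(36) + C(25, 315)) = 1/((7 + (133/2)/36) - 27) = 1/((7 + (133/2)*(1/36)) - 27) = 1/((7 + 133/72) - 27) = 1/(637/72 - 27) = 1/(-1307/72) = -72/1307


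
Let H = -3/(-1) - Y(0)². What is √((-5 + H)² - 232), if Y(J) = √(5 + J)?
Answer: I*√183 ≈ 13.528*I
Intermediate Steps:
H = -2 (H = -3/(-1) - (√(5 + 0))² = -3*(-1) - (√5)² = 3 - 1*5 = 3 - 5 = -2)
√((-5 + H)² - 232) = √((-5 - 2)² - 232) = √((-7)² - 232) = √(49 - 232) = √(-183) = I*√183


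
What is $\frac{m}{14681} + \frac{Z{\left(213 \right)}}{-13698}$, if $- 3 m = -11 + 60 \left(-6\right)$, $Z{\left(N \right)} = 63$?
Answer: $\frac{4837}{1264782} \approx 0.0038244$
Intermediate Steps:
$m = \frac{371}{3}$ ($m = - \frac{-11 + 60 \left(-6\right)}{3} = - \frac{-11 - 360}{3} = \left(- \frac{1}{3}\right) \left(-371\right) = \frac{371}{3} \approx 123.67$)
$\frac{m}{14681} + \frac{Z{\left(213 \right)}}{-13698} = \frac{371}{3 \cdot 14681} + \frac{63}{-13698} = \frac{371}{3} \cdot \frac{1}{14681} + 63 \left(- \frac{1}{13698}\right) = \frac{7}{831} - \frac{7}{1522} = \frac{4837}{1264782}$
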